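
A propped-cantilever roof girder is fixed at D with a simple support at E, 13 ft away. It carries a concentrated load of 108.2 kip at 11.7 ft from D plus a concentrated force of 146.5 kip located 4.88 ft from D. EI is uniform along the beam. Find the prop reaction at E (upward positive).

Choose R_E as the redundant. The primary structure is the cantilever fixed at D.
Free-end deflection of the primary structure under the applied loading (downward +):
  point load 108.2 at a = 11.7: Pa²(3L − a)/(6EI) = 67392/EI
  point load 146.5 at a = 4.88: Pa²(3L − a)/(6EI) = 19840/EI
  δ_0 = 87232/EI
Tip deflection under a unit load at E: L³/(3EI) = 732.3/EI.
Compatibility at E: δ_0 − R_E·δ_{EE} = 0, so R_E = 87232/732.3 = 119.1 kip.

R_E = 119.1 kip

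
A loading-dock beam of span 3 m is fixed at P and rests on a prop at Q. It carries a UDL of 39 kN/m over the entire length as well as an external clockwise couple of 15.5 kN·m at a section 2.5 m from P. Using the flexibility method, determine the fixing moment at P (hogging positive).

M_P = 36.77 kN·m

Release the roller at Q. Primary structure: cantilever fixed at P.
Primary-structure tip deflection at Q by superposition:
  UDL 39: wL⁴/(8EI) = 394.9/EI
  clockwise couple 15.5 at a = 2.5: M₀a(2L − a)/(2EI) = 67.81/EI
  δ_0 = 462.7/EI
Flexibility coefficient — unit upward force at Q: δ_{QQ} = L³/(3EI) = 9/EI.
Compatibility at Q: δ_0 − R_Q·δ_{QQ} = 0, so R_Q = 462.7/9 = 51.41 kN.
Moment equilibrium about P: M_P = Σ(load moments about P) − R_Q·L = 191 − 51.41×3 = 36.77 kN·m.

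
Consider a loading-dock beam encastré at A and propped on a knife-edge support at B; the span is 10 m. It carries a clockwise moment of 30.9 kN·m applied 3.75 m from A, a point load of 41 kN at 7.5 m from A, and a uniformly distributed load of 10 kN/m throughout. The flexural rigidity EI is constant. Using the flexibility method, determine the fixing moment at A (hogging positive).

M_A = 175.7 kN·m

Take the reaction at B as the redundant and release it; the primary structure is a cantilever fixed at A.
Downward deflection at the released point B due to the loads:
  clockwise couple 30.9 at a = 3.75: M₀a(2L − a)/(2EI) = 941.5/EI
  point load 41 at a = 7.5: Pa²(3L − a)/(6EI) = 8648/EI
  UDL 10: wL⁴/(8EI) = 12500/EI
  δ_0 = 22090/EI
Tip deflection under a unit load at B: L³/(3EI) = 333.3/EI.
The prop prevents deflection at B: R_B = δ_0/δ_{BB} = 22090/333.3 = 66.27 kN.
Moment equilibrium about A: M_A = Σ(load moments about A) − R_B·L = 838.4 − 66.27×10 = 175.7 kN·m.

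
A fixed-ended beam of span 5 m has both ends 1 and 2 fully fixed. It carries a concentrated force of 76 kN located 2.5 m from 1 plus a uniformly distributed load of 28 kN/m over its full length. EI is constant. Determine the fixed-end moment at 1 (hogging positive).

Release both end moments; the primary structure is a simply-supported span 12 with redundants M_1 and M_2.
End rotations of the released simple span under the applied load (×1/EI):
  at 1: point load 76 at a = 2.5: Pab(L + b)/(6LEI) = 118.8/EI
  at 2: point load 76 at a = 2.5: Pab(L + a)/(6LEI) = 118.8/EI
  at 1: UDL 28: wL³/(24EI) = 145.8/EI
  at 2: UDL 28: wL³/(24EI) = 145.8/EI
  θ_10 = 264.6/EI,  θ_20 = 264.6/EI
Flexibility coefficients: a unit moment at one end gives L/(3EI) there and L/(6EI) at the far end, so f₁₁ = f₂₂ = 1.667/EI and f₁₂ = f₂₁ = 0.8333/EI.
Compatibility — zero rotation at each built-in end:
  1.667 M_1 + 0.8333 M_2 = 264.6
  0.8333 M_1 + 1.667 M_2 = 264.6
Solving the pair gives M_1 = 105.8 kN·m and M_2 = 105.8 kN·m (hogging).

M_1 = 105.8 kN·m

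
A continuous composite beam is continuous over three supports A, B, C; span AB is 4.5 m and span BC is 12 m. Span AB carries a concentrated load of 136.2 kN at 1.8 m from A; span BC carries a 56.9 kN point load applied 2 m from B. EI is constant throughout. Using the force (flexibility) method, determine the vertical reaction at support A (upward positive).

Release continuity at B by inserting a hinge; the redundant is the internal moment M_B. The primary structure is two simply-supported spans AB and BC.
Discontinuity in slope at B on the released structure — sum the simple-span end rotations:
  span AB: point load 136.2 at a = 1.8: Pab(L + a)/(6LEI) = 154.5/EI
  span BC: point load 56.9 at a = 2: Pab(L + b)/(6LEI) = 347.7/EI
  relative rotation θ_0 = (154.5 + 347.7)/EI = 502.2/EI
A unit hogging moment at B produces rotation L₁/(3EI) + L₂/(3EI) = 5.5/EI.
Slope continuity at B: θ_0 = M_B·5.5/EI, so M_B = 502.2/5.5 = 91.3 kN·m (hogging).
Span AB, ΣM about A with M_B applied at B: R_B^{AB}·4.5 = 245.2 + 91.3, so R_B^{AB} = 74.77 kN and R_A = 136.2 − 74.77 = 61.43 kN.

R_A = 61.43 kN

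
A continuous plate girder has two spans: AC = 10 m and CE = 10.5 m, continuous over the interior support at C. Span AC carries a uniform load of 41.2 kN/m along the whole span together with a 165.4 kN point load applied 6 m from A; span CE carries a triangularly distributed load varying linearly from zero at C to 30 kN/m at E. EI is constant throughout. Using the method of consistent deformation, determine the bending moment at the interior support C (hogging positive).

M_C = 505 kN·m

Take M_C as the redundant. Released structure: two simple spans AC and CE with a hinge at C.
Discontinuity in slope at C on the released structure — sum the simple-span end rotations:
  span AC: UDL 41.2: wL³/(24EI) = 1717/EI
  span AC: point load 165.4 at a = 6: Pab(L + a)/(6LEI) = 1059/EI
  span CE: triangular load, peak 30: 7w₀L³/(360EI) = 675.3/EI
  relative rotation θ_0 = (2775 + 675.3)/EI = 3451/EI
A unit hogging moment at C produces rotation L₁/(3EI) + L₂/(3EI) = 6.833/EI.
Compatibility: M_C·(L₁+L₂)/(3EI) = θ_0, giving M_C = 505 kN·m (hogging).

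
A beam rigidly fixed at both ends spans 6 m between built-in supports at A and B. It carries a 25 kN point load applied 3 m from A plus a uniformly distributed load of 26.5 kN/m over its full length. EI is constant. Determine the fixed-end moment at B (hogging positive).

M_B = 98.25 kN·m

Take the two fixed-end moments M_A, M_B as redundants; the released structure is the simple span AB.
Simple-span end rotations at A and B under the given loads:
  at A: point load 25 at a = 3: Pab(L + b)/(6LEI) = 56.25/EI
  at B: point load 25 at a = 3: Pab(L + a)/(6LEI) = 56.25/EI
  at A: UDL 26.5: wL³/(24EI) = 238.5/EI
  at B: UDL 26.5: wL³/(24EI) = 238.5/EI
  θ_A0 = 294.8/EI,  θ_B0 = 294.8/EI
Flexibility coefficients: a unit moment at one end gives L/(3EI) there and L/(6EI) at the far end, so f₁₁ = f₂₂ = 2/EI and f₁₂ = f₂₁ = 1/EI.
Compatibility — zero rotation at each built-in end:
  2 M_A + 1 M_B = 294.8
  1 M_A + 2 M_B = 294.8
Solving the pair gives M_A = 98.25 kN·m and M_B = 98.25 kN·m (hogging).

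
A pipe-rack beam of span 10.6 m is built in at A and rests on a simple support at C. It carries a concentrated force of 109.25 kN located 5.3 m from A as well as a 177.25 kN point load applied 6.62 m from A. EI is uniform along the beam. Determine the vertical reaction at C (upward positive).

Release the roller at C. Primary structure: cantilever fixed at A.
Downward deflection at the released point C due to the loads:
  point load 109.25 at a = 5.3: Pa²(3L − a)/(6EI) = 13554/EI
  point load 177.25 at a = 6.62: Pa²(3L − a)/(6EI) = 32599/EI
  δ_0 = 46153/EI
Tip deflection under a unit load at C: L³/(3EI) = 397/EI.
The prop prevents deflection at C: R_C = δ_0/δ_{CC} = 46153/397 = 116.3 kN.

R_C = 116.3 kN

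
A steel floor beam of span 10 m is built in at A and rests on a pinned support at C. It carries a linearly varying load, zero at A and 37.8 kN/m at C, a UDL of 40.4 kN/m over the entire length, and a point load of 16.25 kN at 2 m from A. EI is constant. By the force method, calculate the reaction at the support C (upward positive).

Remove the prop at C; the released (primary) structure is a cantilever built in at A.
Downward deflection at the released point C due to the loads:
  triangular load, peak 37.8 at the free end: 11w₀L⁴/(120EI) = 34650/EI
  UDL 40.4: wL⁴/(8EI) = 50500/EI
  point load 16.25 at a = 2: Pa²(3L − a)/(6EI) = 303.3/EI
  δ_0 = 85453/EI
Flexibility coefficient — unit upward force at C: δ_{CC} = L³/(3EI) = 333.3/EI.
The prop prevents deflection at C: R_C = δ_0/δ_{CC} = 85453/333.3 = 256.4 kN.

R_C = 256.4 kN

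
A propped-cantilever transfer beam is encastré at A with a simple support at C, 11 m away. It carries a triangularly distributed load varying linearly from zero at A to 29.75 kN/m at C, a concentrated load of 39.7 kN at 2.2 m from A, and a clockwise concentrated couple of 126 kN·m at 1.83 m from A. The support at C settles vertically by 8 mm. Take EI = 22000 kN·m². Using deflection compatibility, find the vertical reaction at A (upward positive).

Take the reaction at C as the redundant and release it; the primary structure is a cantilever fixed at A.
Deflection at C on the released cantilever, summing each load's contribution:
  triangular load, peak 29.75 at the free end: 11w₀L⁴/(120EI) = 39927/EI
  point load 39.7 at a = 2.2: Pa²(3L − a)/(6EI) = 986.4/EI
  clockwise couple 126 at a = 1.83: M₀a(2L − a)/(2EI) = 2325/EI
  δ_0 = 43239/EI
Tip deflection under a unit load at C: L³/(3EI) = 443.7/EI.
With EI = 22000 kN·m²: δ_0 = 1.9654 m and δ_{CC} = 0.020167 m/kN.
Compatibility — the beam at C must follow the support down by 0.008 m: δ_0 − R_C·δ_{CC} = 0.008, so R_C = (1.9654 − 0.008)/0.020167 = 97.06 kN.
Vertical equilibrium: R_A = ΣP − R_C = 203.3 − 97.06 = 106.3 kN.

R_A = 106.3 kN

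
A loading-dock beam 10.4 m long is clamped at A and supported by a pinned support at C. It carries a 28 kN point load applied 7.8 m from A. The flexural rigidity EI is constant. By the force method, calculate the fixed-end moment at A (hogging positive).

M_A = 34.12 kN·m

Choose R_C as the redundant. The primary structure is the cantilever fixed at A.
Free-end deflection of the primary structure under the applied loading (downward +):
  point load 28 at a = 7.8: Pa²(3L − a)/(6EI) = 6644/EI
Tip deflection under a unit load at C: L³/(3EI) = 375/EI.
Compatibility at C: δ_0 − R_C·δ_{CC} = 0, so R_C = 6644/375 = 17.72 kN.
Moment equilibrium about A: M_A = Σ(load moments about A) − R_C·L = 218.4 − 17.72×10.4 = 34.12 kN·m.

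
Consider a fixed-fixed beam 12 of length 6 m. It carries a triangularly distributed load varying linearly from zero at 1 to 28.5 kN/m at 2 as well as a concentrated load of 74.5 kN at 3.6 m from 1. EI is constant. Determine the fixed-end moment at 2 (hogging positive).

M_2 = 115.7 kN·m

Release both end moments; the primary structure is a simply-supported span 12 with redundants M_1 and M_2.
End rotations of the released simple span under the applied load (×1/EI):
  at 1: triangular load, peak 28.5: 7w₀L³/(360EI) = 119.7/EI
  at 2: triangular load, peak 28.5: w₀L³/(45EI) = 136.8/EI
  at 1: point load 74.5 at a = 3.6: Pab(L + b)/(6LEI) = 150.2/EI
  at 2: point load 74.5 at a = 3.6: Pab(L + a)/(6LEI) = 171.6/EI
  θ_10 = 269.9/EI,  θ_20 = 308.4/EI
Flexibility coefficients: a unit moment at one end gives L/(3EI) there and L/(6EI) at the far end, so f₁₁ = f₂₂ = 2/EI and f₁₂ = f₂₁ = 1/EI.
Compatibility — zero rotation at each built-in end:
  2 M_1 + 1 M_2 = 269.9
  1 M_1 + 2 M_2 = 308.4
Solving the pair gives M_1 = 77.11 kN·m and M_2 = 115.7 kN·m (hogging).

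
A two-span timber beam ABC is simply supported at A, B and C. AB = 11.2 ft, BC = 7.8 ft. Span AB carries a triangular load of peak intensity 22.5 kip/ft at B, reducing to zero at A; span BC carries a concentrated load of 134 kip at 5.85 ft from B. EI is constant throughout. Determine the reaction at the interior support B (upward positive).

R_B = 152.6 kip

Insert a hinge at B; M_B is the redundant, and each span becomes simply supported.
End slopes at the hinge B, treating each span as simply supported:
  span AB: triangular load, peak 22.5: w₀L³/(45EI) = 702.5/EI
  span BC: point load 134 at a = 5.85: Pab(L + b)/(6LEI) = 318.5/EI
  relative rotation θ_0 = (702.5 + 318.5)/EI = 1021/EI
A unit hogging moment at B produces rotation L₁/(3EI) + L₂/(3EI) = 6.333/EI.
Compatibility: M_B·(L₁+L₂)/(3EI) = θ_0, giving M_B = 161.2 kip·ft (hogging).
Span AB, ΣM about A with M_B applied at B: R_B^{AB}·11.2 = 940.8 + 161.2, so R_B^{AB} = 98.39 kip and R_A = 126 − 98.39 = 27.61 kip.
Span BC, ΣM about C: R_B^{BC}·7.8 = 261.3 + 161.2, so R_B^{BC} = 54.17 kip and R_C = 134 − 54.17 = 79.83 kip.
R_B = 98.39 + 54.17 = 152.6 kip.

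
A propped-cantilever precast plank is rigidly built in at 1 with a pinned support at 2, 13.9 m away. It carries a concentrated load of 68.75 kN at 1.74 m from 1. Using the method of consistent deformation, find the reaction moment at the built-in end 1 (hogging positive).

Choose R_2 as the redundant. The primary structure is the cantilever fixed at 1.
Downward deflection at the released point 2 due to the loads:
  point load 68.75 at a = 1.74: Pa²(3L − a)/(6EI) = 1386/EI
Tip deflection under a unit load at 2: L³/(3EI) = 895.2/EI.
Compatibility at 2: δ_0 − R_2·δ_{22} = 0, so R_2 = 1386/895.2 = 1.549 kN.
Moment equilibrium about 1: M_1 = Σ(load moments about 1) − R_2·L = 119.6 − 1.549×13.9 = 98.1 kN·m.

M_1 = 98.1 kN·m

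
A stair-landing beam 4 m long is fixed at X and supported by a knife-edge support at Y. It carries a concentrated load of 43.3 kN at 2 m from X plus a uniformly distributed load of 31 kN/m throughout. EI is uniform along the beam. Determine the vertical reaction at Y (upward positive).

Choose R_Y as the redundant. The primary structure is the cantilever fixed at X.
Downward deflection at the released point Y due to the loads:
  point load 43.3 at a = 2: Pa²(3L − a)/(6EI) = 288.7/EI
  UDL 31: wL⁴/(8EI) = 992/EI
  δ_0 = 1281/EI
Flexibility coefficient — unit upward force at Y: δ_{YY} = L³/(3EI) = 21.33/EI.
The prop prevents deflection at Y: R_Y = δ_0/δ_{YY} = 1281/21.33 = 60.03 kN.

R_Y = 60.03 kN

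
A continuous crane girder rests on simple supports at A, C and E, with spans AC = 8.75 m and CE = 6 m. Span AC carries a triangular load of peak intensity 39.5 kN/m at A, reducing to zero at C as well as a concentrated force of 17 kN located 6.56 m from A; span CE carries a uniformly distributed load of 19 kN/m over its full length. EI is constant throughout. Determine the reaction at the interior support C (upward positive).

R_C = 170.6 kN

Take M_C as the redundant. Released structure: two simple spans AC and CE with a hinge at C.
Rotations at C on the released spans (each span's end-slope, ×1/EI):
  span AC: triangular load, peak 39.5: 7w₀L³/(360EI) = 514.5/EI
  span AC: point load 17 at a = 6.56: Pab(L + a)/(6LEI) = 71.22/EI
  span CE: UDL 19: wL³/(24EI) = 171/EI
  relative rotation θ_0 = (585.8 + 171)/EI = 756.8/EI
A unit hogging moment at C produces rotation L₁/(3EI) + L₂/(3EI) = 4.917/EI.
Slope continuity at C: θ_0 = M_C·4.917/EI, so M_C = 756.8/4.917 = 153.9 kN·m (hogging).
Span AC, ΣM about A with M_C applied at C: R_C^{AC}·8.75 = 615.6 + 153.9, so R_C^{AC} = 87.94 kN and R_A = 189.8 − 87.94 = 101.9 kN.
Span CE, ΣM about E: R_C^{CE}·6 = 342 + 153.9, so R_C^{CE} = 82.65 kN and R_E = 114 − 82.65 = 31.35 kN.
R_C = 87.94 + 82.65 = 170.6 kN.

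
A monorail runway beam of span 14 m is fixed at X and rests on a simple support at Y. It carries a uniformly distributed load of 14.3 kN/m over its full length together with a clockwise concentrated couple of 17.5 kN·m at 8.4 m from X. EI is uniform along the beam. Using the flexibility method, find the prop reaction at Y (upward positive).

R_Y = 76.65 kN

Remove the prop at Y; the released (primary) structure is a cantilever built in at X.
Deflection at Y on the released cantilever, summing each load's contribution:
  UDL 14.3: wL⁴/(8EI) = 68669/EI
  clockwise couple 17.5 at a = 8.4: M₀a(2L − a)/(2EI) = 1441/EI
  δ_0 = 70109/EI
Flexibility coefficient — unit upward force at Y: δ_{YY} = L³/(3EI) = 914.7/EI.
Compatibility at Y: δ_0 − R_Y·δ_{YY} = 0, so R_Y = 70109/914.7 = 76.65 kN.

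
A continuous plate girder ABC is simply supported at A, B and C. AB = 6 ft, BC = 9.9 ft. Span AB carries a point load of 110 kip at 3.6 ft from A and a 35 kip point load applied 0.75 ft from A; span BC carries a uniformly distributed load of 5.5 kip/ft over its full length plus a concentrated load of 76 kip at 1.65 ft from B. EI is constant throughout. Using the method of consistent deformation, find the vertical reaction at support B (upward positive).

R_B = 202.2 kip

Release continuity at B by inserting a hinge; the redundant is the internal moment M_B. The primary structure is two simply-supported spans AB and BC.
Rotations at B on the released spans (each span's end-slope, ×1/EI):
  span AB: point load 110 at a = 3.6: Pab(L + a)/(6LEI) = 253.4/EI
  span AB: point load 35 at a = 0.75: Pab(L + a)/(6LEI) = 25.84/EI
  span BC: UDL 5.5: wL³/(24EI) = 222.4/EI
  span BC: point load 76 at a = 1.65: Pab(L + b)/(6LEI) = 316.1/EI
  relative rotation θ_0 = (279.3 + 538.5)/EI = 817.8/EI
A unit hogging moment at B produces rotation L₁/(3EI) + L₂/(3EI) = 5.3/EI.
Slope continuity at B: θ_0 = M_B·5.3/EI, so M_B = 817.8/5.3 = 154.3 kip·ft (hogging).
Span AB, ΣM about A with M_B applied at B: R_B^{AB}·6 = 422.2 + 154.3, so R_B^{AB} = 96.09 kip and R_A = 145 − 96.09 = 48.91 kip.
Span BC, ΣM about C: R_B^{BC}·9.9 = 896.5 + 154.3, so R_B^{BC} = 106.1 kip and R_C = 130.4 − 106.1 = 24.31 kip.
R_B = 96.09 + 106.1 = 202.2 kip.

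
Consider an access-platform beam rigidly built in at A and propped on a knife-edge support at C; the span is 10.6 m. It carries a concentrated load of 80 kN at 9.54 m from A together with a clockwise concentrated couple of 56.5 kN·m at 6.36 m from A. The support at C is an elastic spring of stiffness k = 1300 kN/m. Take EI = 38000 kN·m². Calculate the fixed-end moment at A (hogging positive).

Take the reaction at C as the redundant and release it; the primary structure is a cantilever fixed at A.
Free-end deflection of the primary structure under the applied loading (downward +):
  point load 80 at a = 9.54: Pa²(3L − a)/(6EI) = 27012/EI
  clockwise couple 56.5 at a = 6.36: M₀a(2L − a)/(2EI) = 2666/EI
  δ_0 = 29679/EI
Flexibility coefficient — unit upward force at C: δ_{CC} = L³/(3EI) = 397/EI.
With EI = 38000 kN·m²: δ_0 = 0.78101 m and δ_{CC} = 0.010448 m/kN.
Compatibility — the spring shortens by R_C/k under the reaction it provides: δ_0 − R_C·δ_{CC} = R_C/k. With 1/k = 0.000769 m/kN, R_C = δ_0 / (δ_{CC} + 1/k) = 0.78101 / (0.010448 + 0.000769) = 69.63 kN.
Moment equilibrium about A: M_A = Σ(load moments about A) − R_C·L = 819.7 − 69.63×10.6 = 81.63 kN·m.

M_A = 81.63 kN·m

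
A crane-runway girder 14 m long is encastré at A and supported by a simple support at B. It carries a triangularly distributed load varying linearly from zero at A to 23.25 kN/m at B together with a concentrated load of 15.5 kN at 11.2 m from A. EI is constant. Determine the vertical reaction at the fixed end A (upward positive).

Take the reaction at B as the redundant and release it; the primary structure is a cantilever fixed at A.
Primary-structure tip deflection at B by superposition:
  triangular load, peak 23.25 at the free end: 11w₀L⁴/(120EI) = 81874/EI
  point load 15.5 at a = 11.2: Pa²(3L − a)/(6EI) = 9981/EI
  δ_0 = 91855/EI
Flexibility coefficient — unit upward force at B: δ_{BB} = L³/(3EI) = 914.7/EI.
Compatibility at B: δ_0 − R_B·δ_{BB} = 0, so R_B = 91855/914.7 = 100.4 kN.
Vertical equilibrium: R_A = ΣP − R_B = 178.2 − 100.4 = 77.83 kN.

R_A = 77.83 kN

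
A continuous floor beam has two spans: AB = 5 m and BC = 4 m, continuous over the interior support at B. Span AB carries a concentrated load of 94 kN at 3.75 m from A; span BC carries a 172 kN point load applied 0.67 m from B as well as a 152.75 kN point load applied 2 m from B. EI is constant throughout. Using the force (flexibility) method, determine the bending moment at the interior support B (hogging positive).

M_B = 132.8 kN·m

Insert a hinge at B; M_B is the redundant, and each span becomes simply supported.
Rotations at B on the released spans (each span's end-slope, ×1/EI):
  span AB: point load 94 at a = 3.75: Pab(L + a)/(6LEI) = 128.5/EI
  span BC: point load 172 at a = 0.67: Pab(L + b)/(6LEI) = 117.2/EI
  span BC: point load 152.75 at a = 2: Pab(L + b)/(6LEI) = 152.8/EI
  relative rotation θ_0 = (128.5 + 270)/EI = 398.5/EI
A unit hogging moment at B produces rotation L₁/(3EI) + L₂/(3EI) = 3/EI.
Compatibility: M_B·(L₁+L₂)/(3EI) = θ_0, giving M_B = 132.8 kN·m (hogging).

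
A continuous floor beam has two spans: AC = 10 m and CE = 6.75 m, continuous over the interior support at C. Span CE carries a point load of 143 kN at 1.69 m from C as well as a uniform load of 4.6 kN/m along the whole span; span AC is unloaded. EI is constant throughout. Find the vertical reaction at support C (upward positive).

R_C = 141.2 kN

Insert a hinge at C; M_C is the redundant, and each span becomes simply supported.
Discontinuity in slope at C on the released structure — sum the simple-span end rotations:
  span CE: point load 143 at a = 1.69: Pab(L + b)/(6LEI) = 356.6/EI
  span CE: UDL 4.6: wL³/(24EI) = 58.95/EI
  relative rotation θ_0 = (0 + 415.5)/EI = 415.5/EI
A unit hogging moment at C produces rotation L₁/(3EI) + L₂/(3EI) = 5.583/EI.
Compatibility: M_C·(L₁+L₂)/(3EI) = θ_0, giving M_C = 74.42 kN·m (hogging).
Span AC, ΣM about A with M_C applied at C: R_C^{AC}·10 = 0 + 74.42, so R_C^{AC} = 7.442 kN and R_A = 0 − 7.442 = -7.442 kN.
Span CE, ΣM about E: R_C^{CE}·6.75 = 828.4 + 74.42, so R_C^{CE} = 133.7 kN and R_E = 174.1 − 133.7 = 40.3 kN.
R_C = 7.442 + 133.7 = 141.2 kN.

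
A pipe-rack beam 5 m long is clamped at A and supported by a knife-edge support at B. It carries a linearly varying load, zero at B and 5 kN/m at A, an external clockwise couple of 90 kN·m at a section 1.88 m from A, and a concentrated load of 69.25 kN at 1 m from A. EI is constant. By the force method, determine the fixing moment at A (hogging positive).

M_A = 65.76 kN·m

Remove the prop at B; the released (primary) structure is a cantilever built in at A.
Primary-structure tip deflection at B by superposition:
  triangular load, peak 5 at the fixed end: w₀L⁴/(30EI) = 104.2/EI
  clockwise couple 90 at a = 1.88: M₀a(2L − a)/(2EI) = 687/EI
  point load 69.25 at a = 1: Pa²(3L − a)/(6EI) = 161.6/EI
  δ_0 = 952.7/EI
Tip deflection under a unit load at B: L³/(3EI) = 41.67/EI.
Compatibility at B: δ_0 − R_B·δ_{BB} = 0, so R_B = 952.7/41.67 = 22.86 kN.
Moment equilibrium about A: M_A = Σ(load moments about A) − R_B·L = 180.1 − 22.86×5 = 65.76 kN·m.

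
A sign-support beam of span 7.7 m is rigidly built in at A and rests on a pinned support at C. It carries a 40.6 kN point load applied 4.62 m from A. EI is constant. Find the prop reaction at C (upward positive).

R_C = 17.54 kN

Choose R_C as the redundant. The primary structure is the cantilever fixed at A.
Downward deflection at the released point C due to the loads:
  point load 40.6 at a = 4.62: Pa²(3L − a)/(6EI) = 2669/EI
Flexibility coefficient — unit upward force at C: δ_{CC} = L³/(3EI) = 152.2/EI.
Compatibility at C: δ_0 − R_C·δ_{CC} = 0, so R_C = 2669/152.2 = 17.54 kN.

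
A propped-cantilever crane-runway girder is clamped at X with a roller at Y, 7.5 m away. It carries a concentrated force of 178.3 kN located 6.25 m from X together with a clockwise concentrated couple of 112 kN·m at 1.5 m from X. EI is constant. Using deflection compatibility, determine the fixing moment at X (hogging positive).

M_X = 159.9 kN·m

Release the roller at Y. Primary structure: cantilever fixed at X.
Free-end deflection of the primary structure under the applied loading (downward +):
  point load 178.3 at a = 6.25: Pa²(3L − a)/(6EI) = 18863/EI
  clockwise couple 112 at a = 1.5: M₀a(2L − a)/(2EI) = 1134/EI
  δ_0 = 19997/EI
Tip deflection under a unit load at Y: L³/(3EI) = 140.6/EI.
Compatibility at Y: δ_0 − R_Y·δ_{YY} = 0, so R_Y = 19997/140.6 = 142.2 kN.
Moment equilibrium about X: M_X = Σ(load moments about X) − R_Y·L = 1226 − 142.2×7.5 = 159.9 kN·m.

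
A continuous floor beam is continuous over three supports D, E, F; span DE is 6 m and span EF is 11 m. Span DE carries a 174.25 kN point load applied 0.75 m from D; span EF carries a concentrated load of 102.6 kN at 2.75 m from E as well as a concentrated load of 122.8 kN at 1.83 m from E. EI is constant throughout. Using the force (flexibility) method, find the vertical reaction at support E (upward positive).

R_E = 266.4 kN

Insert a hinge at E; M_E is the redundant, and each span becomes simply supported.
Rotations at E on the released spans (each span's end-slope, ×1/EI):
  span DE: point load 174.25 at a = 0.75: Pab(L + a)/(6LEI) = 128.6/EI
  span EF: point load 102.6 at a = 2.75: Pab(L + b)/(6LEI) = 678.9/EI
  span EF: point load 122.8 at a = 1.83: Pab(L + b)/(6LEI) = 629.8/EI
  relative rotation θ_0 = (128.6 + 1309)/EI = 1437/EI
A unit hogging moment at E produces rotation L₁/(3EI) + L₂/(3EI) = 5.667/EI.
Slope continuity at E: θ_0 = M_E·5.667/EI, so M_E = 1437/5.667 = 253.6 kN·m (hogging).
Span DE, ΣM about D with M_E applied at E: R_E^{DE}·6 = 130.7 + 253.6, so R_E^{DE} = 64.06 kN and R_D = 174.2 − 64.06 = 110.2 kN.
Span EF, ΣM about F: R_E^{EF}·11 = 1973 + 253.6, so R_E^{EF} = 202.4 kN and R_F = 225.4 − 202.4 = 23.02 kN.
R_E = 64.06 + 202.4 = 266.4 kN.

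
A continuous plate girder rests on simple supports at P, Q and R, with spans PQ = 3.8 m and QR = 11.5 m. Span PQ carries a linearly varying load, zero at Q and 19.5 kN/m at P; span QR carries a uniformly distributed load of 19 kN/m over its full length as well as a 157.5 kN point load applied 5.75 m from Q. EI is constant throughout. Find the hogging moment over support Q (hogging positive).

M_Q = 495.4 kN·m

Take M_Q as the redundant. Released structure: two simple spans PQ and QR with a hinge at Q.
Rotations at Q on the released spans (each span's end-slope, ×1/EI):
  span PQ: triangular load, peak 19.5: 7w₀L³/(360EI) = 20.81/EI
  span QR: UDL 19: wL³/(24EI) = 1204/EI
  span QR: point load 157.5 at a = 5.75: Pab(L + b)/(6LEI) = 1302/EI
  relative rotation θ_0 = (20.81 + 2506)/EI = 2527/EI
A unit hogging moment at Q produces rotation L₁/(3EI) + L₂/(3EI) = 5.1/EI.
Compatibility: M_Q·(L₁+L₂)/(3EI) = θ_0, giving M_Q = 495.4 kN·m (hogging).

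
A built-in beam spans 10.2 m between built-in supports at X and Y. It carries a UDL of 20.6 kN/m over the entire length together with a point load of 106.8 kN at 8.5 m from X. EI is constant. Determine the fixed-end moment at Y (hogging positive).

Release both end moments; the primary structure is a simply-supported span XY with redundants M_X and M_Y.
End rotations of the released simple span under the applied load (×1/EI):
  at X: UDL 20.6: wL³/(24EI) = 910.9/EI
  at Y: UDL 20.6: wL³/(24EI) = 910.9/EI
  at X: point load 106.8 at a = 8.5: Pab(L + b)/(6LEI) = 300.1/EI
  at Y: point load 106.8 at a = 8.5: Pab(L + a)/(6LEI) = 471.6/EI
  θ_X0 = 1211/EI,  θ_Y0 = 1382/EI
Flexibility coefficients: a unit moment at one end gives L/(3EI) there and L/(6EI) at the far end, so f₁₁ = f₂₂ = 3.4/EI and f₁₂ = f₂₁ = 1.7/EI.
Compatibility — zero rotation at each built-in end:
  3.4 M_X + 1.7 M_Y = 1211
  1.7 M_X + 3.4 M_Y = 1382
Solving the pair gives M_X = 203.8 kN·m and M_Y = 304.7 kN·m (hogging).

M_Y = 304.7 kN·m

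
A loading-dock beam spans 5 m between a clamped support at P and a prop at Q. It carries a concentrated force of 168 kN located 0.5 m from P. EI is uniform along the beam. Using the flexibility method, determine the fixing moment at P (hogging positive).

Release the roller at Q. Primary structure: cantilever fixed at P.
Downward deflection at the released point Q due to the loads:
  point load 168 at a = 0.5: Pa²(3L − a)/(6EI) = 101.5/EI
Tip deflection under a unit load at Q: L³/(3EI) = 41.67/EI.
The prop prevents deflection at Q: R_Q = δ_0/δ_{QQ} = 101.5/41.67 = 2.436 kN.
Moment equilibrium about P: M_P = Σ(load moments about P) − R_Q·L = 84 − 2.436×5 = 71.82 kN·m.

M_P = 71.82 kN·m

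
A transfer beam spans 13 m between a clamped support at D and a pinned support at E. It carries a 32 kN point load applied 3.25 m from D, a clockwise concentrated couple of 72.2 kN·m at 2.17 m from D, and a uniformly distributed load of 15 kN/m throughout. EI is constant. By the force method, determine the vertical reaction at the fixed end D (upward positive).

R_D = 148.6 kN

Release the roller at E. Primary structure: cantilever fixed at D.
Downward deflection at the released point E due to the loads:
  point load 32 at a = 3.25: Pa²(3L − a)/(6EI) = 2014/EI
  clockwise couple 72.2 at a = 2.17: M₀a(2L − a)/(2EI) = 1867/EI
  UDL 15: wL⁴/(8EI) = 53552/EI
  δ_0 = 57433/EI
Tip deflection under a unit load at E: L³/(3EI) = 732.3/EI.
The prop prevents deflection at E: R_E = δ_0/δ_{EE} = 57433/732.3 = 78.42 kN.
Vertical equilibrium: R_D = ΣP − R_E = 227 − 78.42 = 148.6 kN.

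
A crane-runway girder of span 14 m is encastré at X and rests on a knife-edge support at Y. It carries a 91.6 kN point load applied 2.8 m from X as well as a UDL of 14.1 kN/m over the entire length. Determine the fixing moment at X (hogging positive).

M_X = 530.1 kN·m

Choose R_Y as the redundant. The primary structure is the cantilever fixed at X.
Primary-structure tip deflection at Y by superposition:
  point load 91.6 at a = 2.8: Pa²(3L − a)/(6EI) = 4692/EI
  UDL 14.1: wL⁴/(8EI) = 67708/EI
  δ_0 = 72400/EI
Flexibility coefficient — unit upward force at Y: δ_{YY} = L³/(3EI) = 914.7/EI.
Compatibility at Y: δ_0 − R_Y·δ_{YY} = 0, so R_Y = 72400/914.7 = 79.15 kN.
Moment equilibrium about X: M_X = Σ(load moments about X) − R_Y·L = 1638 − 79.15×14 = 530.1 kN·m.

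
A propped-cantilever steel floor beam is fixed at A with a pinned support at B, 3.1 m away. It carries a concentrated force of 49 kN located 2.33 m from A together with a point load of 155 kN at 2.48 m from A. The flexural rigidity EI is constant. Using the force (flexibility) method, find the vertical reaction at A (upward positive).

Remove the prop at B; the released (primary) structure is a cantilever built in at A.
Free-end deflection of the primary structure under the applied loading (downward +):
  point load 49 at a = 2.33: Pa²(3L − a)/(6EI) = 309/EI
  point load 155 at a = 2.48: Pa²(3L − a)/(6EI) = 1084/EI
  δ_0 = 1393/EI
Flexibility coefficient — unit upward force at B: δ_{BB} = L³/(3EI) = 9.93/EI.
Compatibility at B: δ_0 − R_B·δ_{BB} = 0, so R_B = 1393/9.93 = 140.2 kN.
Vertical equilibrium: R_A = ΣP − R_B = 204 − 140.2 = 63.76 kN.

R_A = 63.76 kN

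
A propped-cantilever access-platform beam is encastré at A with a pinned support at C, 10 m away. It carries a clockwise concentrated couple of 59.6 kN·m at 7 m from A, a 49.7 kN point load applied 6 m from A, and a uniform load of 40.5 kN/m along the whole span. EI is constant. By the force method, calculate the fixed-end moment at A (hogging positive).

Release the roller at C. Primary structure: cantilever fixed at A.
Deflection at C on the released cantilever, summing each load's contribution:
  clockwise couple 59.6 at a = 7: M₀a(2L − a)/(2EI) = 2712/EI
  point load 49.7 at a = 6: Pa²(3L − a)/(6EI) = 7157/EI
  UDL 40.5: wL⁴/(8EI) = 50625/EI
  δ_0 = 60494/EI
Tip deflection under a unit load at C: L³/(3EI) = 333.3/EI.
The prop prevents deflection at C: R_C = δ_0/δ_{CC} = 60494/333.3 = 181.5 kN.
Moment equilibrium about A: M_A = Σ(load moments about A) − R_C·L = 2383 − 181.5×10 = 568 kN·m.

M_A = 568 kN·m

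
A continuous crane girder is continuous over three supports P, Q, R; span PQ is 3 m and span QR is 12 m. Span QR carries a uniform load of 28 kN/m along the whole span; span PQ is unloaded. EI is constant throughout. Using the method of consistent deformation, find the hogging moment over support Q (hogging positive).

Insert a hinge at Q; M_Q is the redundant, and each span becomes simply supported.
End slopes at the hinge Q, treating each span as simply supported:
  span QR: UDL 28: wL³/(24EI) = 2016/EI
  relative rotation θ_0 = (0 + 2016)/EI = 2016/EI
A unit hogging moment at Q produces rotation L₁/(3EI) + L₂/(3EI) = 5/EI.
Slope continuity at Q: θ_0 = M_Q·5/EI, so M_Q = 2016/5 = 403.2 kN·m (hogging).

M_Q = 403.2 kN·m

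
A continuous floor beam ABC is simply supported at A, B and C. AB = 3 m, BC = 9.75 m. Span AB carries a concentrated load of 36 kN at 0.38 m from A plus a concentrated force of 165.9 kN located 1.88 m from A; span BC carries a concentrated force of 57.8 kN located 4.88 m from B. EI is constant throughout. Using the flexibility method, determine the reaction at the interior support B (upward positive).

Take M_B as the redundant. Released structure: two simple spans AB and BC with a hinge at B.
Rotations at B on the released spans (each span's end-slope, ×1/EI):
  span AB: point load 36 at a = 0.38: Pab(L + a)/(6LEI) = 6.73/EI
  span AB: point load 165.9 at a = 1.88: Pab(L + a)/(6LEI) = 94.7/EI
  span BC: point load 57.8 at a = 4.88: Pab(L + b)/(6LEI) = 343.3/EI
  relative rotation θ_0 = (101.4 + 343.3)/EI = 444.7/EI
A unit hogging moment at B produces rotation L₁/(3EI) + L₂/(3EI) = 4.25/EI.
Compatibility: M_B·(L₁+L₂)/(3EI) = θ_0, giving M_B = 104.6 kN·m (hogging).
Span AB, ΣM about A with M_B applied at B: R_B^{AB}·3 = 325.6 + 104.6, so R_B^{AB} = 143.4 kN and R_A = 201.9 − 143.4 = 58.5 kN.
Span BC, ΣM about C: R_B^{BC}·9.75 = 281.5 + 104.6, so R_B^{BC} = 39.6 kN and R_C = 57.8 − 39.6 = 18.2 kN.
R_B = 143.4 + 39.6 = 183 kN.

R_B = 183 kN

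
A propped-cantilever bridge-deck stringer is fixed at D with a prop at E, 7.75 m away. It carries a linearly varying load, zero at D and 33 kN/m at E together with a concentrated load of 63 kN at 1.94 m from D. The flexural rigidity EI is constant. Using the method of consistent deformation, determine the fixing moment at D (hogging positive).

Take the reaction at E as the redundant and release it; the primary structure is a cantilever fixed at D.
Free-end deflection of the primary structure under the applied loading (downward +):
  triangular load, peak 33 at the free end: 11w₀L⁴/(120EI) = 10913/EI
  point load 63 at a = 1.94: Pa²(3L − a)/(6EI) = 842.1/EI
  δ_0 = 11755/EI
Tip deflection under a unit load at E: L³/(3EI) = 155.2/EI.
Compatibility at E: δ_0 − R_E·δ_{EE} = 0, so R_E = 11755/155.2 = 75.76 kN.
Moment equilibrium about D: M_D = Σ(load moments about D) − R_E·L = 782.9 − 75.76×7.75 = 195.8 kN·m.

M_D = 195.8 kN·m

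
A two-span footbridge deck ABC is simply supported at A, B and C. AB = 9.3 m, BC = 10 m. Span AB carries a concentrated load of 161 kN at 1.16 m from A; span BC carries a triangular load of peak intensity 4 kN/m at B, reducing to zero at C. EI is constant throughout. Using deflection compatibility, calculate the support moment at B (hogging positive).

M_B = 58.11 kN·m

Release continuity at B by inserting a hinge; the redundant is the internal moment M_B. The primary structure is two simply-supported spans AB and BC.
End slopes at the hinge B, treating each span as simply supported:
  span AB: point load 161 at a = 1.16: Pab(L + a)/(6LEI) = 285/EI
  span BC: triangular load, peak 4: w₀L³/(45EI) = 88.89/EI
  relative rotation θ_0 = (285 + 88.89)/EI = 373.9/EI
A unit hogging moment at B produces rotation L₁/(3EI) + L₂/(3EI) = 6.433/EI.
Compatibility: M_B·(L₁+L₂)/(3EI) = θ_0, giving M_B = 58.11 kN·m (hogging).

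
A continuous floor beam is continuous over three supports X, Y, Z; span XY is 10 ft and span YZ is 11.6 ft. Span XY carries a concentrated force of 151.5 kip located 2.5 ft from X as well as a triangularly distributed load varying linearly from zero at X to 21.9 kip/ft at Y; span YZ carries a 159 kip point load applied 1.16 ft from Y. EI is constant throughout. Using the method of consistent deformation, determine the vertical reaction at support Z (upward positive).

Release continuity at Y by inserting a hinge; the redundant is the internal moment M_Y. The primary structure is two simply-supported spans XY and YZ.
End slopes at the hinge Y, treating each span as simply supported:
  span XY: point load 151.5 at a = 2.5: Pab(L + a)/(6LEI) = 591.8/EI
  span XY: triangular load, peak 21.9: w₀L³/(45EI) = 486.7/EI
  span YZ: point load 159 at a = 1.16: Pab(L + b)/(6LEI) = 609.8/EI
  relative rotation θ_0 = (1078 + 609.8)/EI = 1688/EI
A unit hogging moment at Y produces rotation L₁/(3EI) + L₂/(3EI) = 7.2/EI.
Slope continuity at Y: θ_0 = M_Y·7.2/EI, so M_Y = 1688/7.2 = 234.5 kip·ft (hogging).
Span YZ, ΣM about Z: R_Y^{YZ}·11.6 = 1660 + 234.5, so R_Y^{YZ} = 163.3 kip and R_Z = 159 − 163.3 = -4.313 kip.

R_Z = -4.313 kip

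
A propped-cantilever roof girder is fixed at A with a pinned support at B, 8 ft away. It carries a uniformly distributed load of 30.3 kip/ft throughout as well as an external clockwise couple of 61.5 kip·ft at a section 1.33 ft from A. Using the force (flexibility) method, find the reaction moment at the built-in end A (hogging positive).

M_A = 275.8 kip·ft

Take the reaction at B as the redundant and release it; the primary structure is a cantilever fixed at A.
Downward deflection at the released point B due to the loads:
  UDL 30.3: wL⁴/(8EI) = 15514/EI
  clockwise couple 61.5 at a = 1.33: M₀a(2L − a)/(2EI) = 600/EI
  δ_0 = 16114/EI
Flexibility coefficient — unit upward force at B: δ_{BB} = L³/(3EI) = 170.7/EI.
Compatibility at B: δ_0 − R_B·δ_{BB} = 0, so R_B = 16114/170.7 = 94.42 kip.
Moment equilibrium about A: M_A = Σ(load moments about A) − R_B·L = 1031 − 94.42×8 = 275.8 kip·ft.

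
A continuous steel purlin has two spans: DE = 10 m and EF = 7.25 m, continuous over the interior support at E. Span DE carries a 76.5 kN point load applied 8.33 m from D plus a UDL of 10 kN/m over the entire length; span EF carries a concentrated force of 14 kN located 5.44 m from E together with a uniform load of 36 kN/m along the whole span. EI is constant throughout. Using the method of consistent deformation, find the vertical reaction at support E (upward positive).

R_E = 303.3 kN

Release continuity at E by inserting a hinge; the redundant is the internal moment M_E. The primary structure is two simply-supported spans DE and EF.
Discontinuity in slope at E on the released structure — sum the simple-span end rotations:
  span DE: point load 76.5 at a = 8.33: Pab(L + a)/(6LEI) = 325.1/EI
  span DE: UDL 10: wL³/(24EI) = 416.7/EI
  span EF: point load 14 at a = 5.44: Pab(L + b)/(6LEI) = 28.71/EI
  span EF: UDL 36: wL³/(24EI) = 571.6/EI
  relative rotation θ_0 = (741.8 + 600.3)/EI = 1342/EI
A unit hogging moment at E produces rotation L₁/(3EI) + L₂/(3EI) = 5.75/EI.
Slope continuity at E: θ_0 = M_E·5.75/EI, so M_E = 1342/5.75 = 233.4 kN·m (hogging).
Span DE, ΣM about D with M_E applied at E: R_E^{DE}·10 = 1137 + 233.4, so R_E^{DE} = 137.1 kN and R_D = 176.5 − 137.1 = 39.43 kN.
Span EF, ΣM about F: R_E^{EF}·7.25 = 971.5 + 233.4, so R_E^{EF} = 166.2 kN and R_F = 275 − 166.2 = 108.8 kN.
R_E = 137.1 + 166.2 = 303.3 kN.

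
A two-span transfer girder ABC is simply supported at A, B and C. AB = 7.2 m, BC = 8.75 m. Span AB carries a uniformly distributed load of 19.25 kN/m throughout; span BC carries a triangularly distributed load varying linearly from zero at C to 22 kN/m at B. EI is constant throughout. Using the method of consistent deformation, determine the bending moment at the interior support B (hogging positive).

Take M_B as the redundant. Released structure: two simple spans AB and BC with a hinge at B.
Rotations at B on the released spans (each span's end-slope, ×1/EI):
  span AB: UDL 19.25: wL³/(24EI) = 299.4/EI
  span BC: triangular load, peak 22: w₀L³/(45EI) = 327.5/EI
  relative rotation θ_0 = (299.4 + 327.5)/EI = 626.9/EI
A unit hogging moment at B produces rotation L₁/(3EI) + L₂/(3EI) = 5.317/EI.
Slope continuity at B: θ_0 = M_B·5.317/EI, so M_B = 626.9/5.317 = 117.9 kN·m (hogging).

M_B = 117.9 kN·m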